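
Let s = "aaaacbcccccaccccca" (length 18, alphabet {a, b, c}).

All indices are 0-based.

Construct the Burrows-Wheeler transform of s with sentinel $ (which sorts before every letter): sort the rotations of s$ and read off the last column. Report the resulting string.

ac$aaaccccaccccccab

rank  rotation             last
    0  $aaaacbcccccaccccca  a
    1  a$aaaacbcccccaccccc  c
    2  aaaacbcccccaccccca$  $
    3  aaacbcccccaccccca$a  a
    4  aacbcccccaccccca$aa  a
    5  acbcccccaccccca$aaa  a
    6  accccca$aaaacbccccc  c
    7  bcccccaccccca$aaaac  c
    8  ca$aaaacbcccccacccc  c
    9  caccccca$aaaacbcccc  c
   10  cbcccccaccccca$aaaa  a
   11  cca$aaaacbcccccaccc  c
   12  ccaccccca$aaaacbccc  c
   13  ccca$aaaacbcccccacc  c
   14  cccaccccca$aaaacbcc  c
   15  cccca$aaaacbcccccac  c
   16  ccccaccccca$aaaacbc  c
   17  ccccca$aaaacbccccca  a
   18  cccccaccccca$aaaacb  b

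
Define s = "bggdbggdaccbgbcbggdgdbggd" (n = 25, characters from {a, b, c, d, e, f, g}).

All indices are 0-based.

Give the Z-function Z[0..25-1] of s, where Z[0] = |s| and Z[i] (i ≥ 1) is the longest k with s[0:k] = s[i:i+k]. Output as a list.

Z[0]=25
i=1: fresh scan; Z[1]=0
i=2: fresh scan; Z[2]=0
i=3: fresh scan; Z[3]=0
i=4: fresh scan; Z[4]=4 grow→box=[4,8)
i=5: min(r-i=3, Z[1]=0)=0; Z[5]=0
i=6: min(r-i=2, Z[2]=0)=0; Z[6]=0
i=7: min(r-i=1, Z[3]=0)=0; Z[7]=0
i=8: fresh scan; Z[8]=0
i=9: fresh scan; Z[9]=0
i=10: fresh scan; Z[10]=0
i=11: fresh scan; Z[11]=2 grow→box=[11,13)
i=12: min(r-i=1, Z[1]=0)=0; Z[12]=0
i=13: fresh scan; Z[13]=1 grow→box=[13,14)
i=14: fresh scan; Z[14]=0
i=15: fresh scan; Z[15]=4 grow→box=[15,19)
i=16: min(r-i=3, Z[1]=0)=0; Z[16]=0
i=17: min(r-i=2, Z[2]=0)=0; Z[17]=0
i=18: min(r-i=1, Z[3]=0)=0; Z[18]=0
i=19: fresh scan; Z[19]=0
i=20: fresh scan; Z[20]=0
i=21: fresh scan; Z[21]=4 grow→box=[21,25)
i=22: min(r-i=3, Z[1]=0)=0; Z[22]=0
i=23: min(r-i=2, Z[2]=0)=0; Z[23]=0
i=24: min(r-i=1, Z[3]=0)=0; Z[24]=0

[25, 0, 0, 0, 4, 0, 0, 0, 0, 0, 0, 2, 0, 1, 0, 4, 0, 0, 0, 0, 0, 4, 0, 0, 0]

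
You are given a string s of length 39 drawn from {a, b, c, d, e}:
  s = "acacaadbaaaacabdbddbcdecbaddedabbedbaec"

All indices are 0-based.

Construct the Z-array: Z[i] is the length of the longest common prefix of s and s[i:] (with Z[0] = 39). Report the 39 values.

Z[0]=39
i=1: fresh scan; Z[1]=0
i=2: fresh scan; Z[2]=3 grow→box=[2,5)
i=3: min(r-i=2, Z[1]=0)=0; Z[3]=0
i=4: min(r-i=1, Z[2]=3)=1; Z[4]=1
i=5: fresh scan; Z[5]=1 grow→box=[5,6)
i=6: fresh scan; Z[6]=0
i=7: fresh scan; Z[7]=0
i=8: fresh scan; Z[8]=1 grow→box=[8,9)
i=9: fresh scan; Z[9]=1 grow→box=[9,10)
i=10: fresh scan; Z[10]=1 grow→box=[10,11)
i=11: fresh scan; Z[11]=3 grow→box=[11,14)
i=12: min(r-i=2, Z[1]=0)=0; Z[12]=0
i=13: min(r-i=1, Z[2]=3)=1; Z[13]=1
i=14: fresh scan; Z[14]=0
i=15: fresh scan; Z[15]=0
i=16: fresh scan; Z[16]=0
i=17: fresh scan; Z[17]=0
i=18: fresh scan; Z[18]=0
i=19: fresh scan; Z[19]=0
i=20: fresh scan; Z[20]=0
i=21: fresh scan; Z[21]=0
i=22: fresh scan; Z[22]=0
i=23: fresh scan; Z[23]=0
i=24: fresh scan; Z[24]=0
i=25: fresh scan; Z[25]=1 grow→box=[25,26)
i=26: fresh scan; Z[26]=0
i=27: fresh scan; Z[27]=0
i=28: fresh scan; Z[28]=0
i=29: fresh scan; Z[29]=0
i=30: fresh scan; Z[30]=1 grow→box=[30,31)
i=31: fresh scan; Z[31]=0
i=32: fresh scan; Z[32]=0
i=33: fresh scan; Z[33]=0
i=34: fresh scan; Z[34]=0
i=35: fresh scan; Z[35]=0
i=36: fresh scan; Z[36]=1 grow→box=[36,37)
i=37: fresh scan; Z[37]=0
i=38: fresh scan; Z[38]=0

[39, 0, 3, 0, 1, 1, 0, 0, 1, 1, 1, 3, 0, 1, 0, 0, 0, 0, 0, 0, 0, 0, 0, 0, 0, 1, 0, 0, 0, 0, 1, 0, 0, 0, 0, 0, 1, 0, 0]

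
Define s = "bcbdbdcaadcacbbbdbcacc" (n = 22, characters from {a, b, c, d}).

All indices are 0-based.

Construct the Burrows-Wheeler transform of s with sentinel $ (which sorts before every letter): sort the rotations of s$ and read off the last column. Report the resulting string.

rank  rotation                 last
    0  $bcbdbdcaadcacbbbdbcacc  c
    1  aadcacbbbdbcacc$bcbdbdc  c
    2  acbbbdbcacc$bcbdbdcaadc  c
    3  acc$bcbdbdcaadcacbbbdbc  c
    4  adcacbbbdbcacc$bcbdbdca  a
    5  bbbdbcacc$bcbdbdcaadcac  c
    6  bbdbcacc$bcbdbdcaadcacb  b
    7  bcacc$bcbdbdcaadcacbbbd  d
    8  bcbdbdcaadcacbbbdbcacc$  $
    9  bdbcacc$bcbdbdcaadcacbb  b
   10  bdbdcaadcacbbbdbcacc$bc  c
   11  bdcaadcacbbbdbcacc$bcbd  d
   12  c$bcbdbdcaadcacbbbdbcac  c
   13  caadcacbbbdbcacc$bcbdbd  d
   14  cacbbbdbcacc$bcbdbdcaad  d
   15  cacc$bcbdbdcaadcacbbbdb  b
   16  cbbbdbcacc$bcbdbdcaadca  a
   17  cbdbdcaadcacbbbdbcacc$b  b
   18  cc$bcbdbdcaadcacbbbdbca  a
   19  dbcacc$bcbdbdcaadcacbbb  b
   20  dbdcaadcacbbbdbcacc$bcb  b
   21  dcaadcacbbbdbcacc$bcbdb  b
   22  dcacbbbdbcacc$bcbdbdcaa  a

ccccacbd$bcdcddbababbba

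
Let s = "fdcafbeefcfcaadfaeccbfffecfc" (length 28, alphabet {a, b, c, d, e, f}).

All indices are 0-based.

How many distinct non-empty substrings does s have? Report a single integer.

sorted suffixes:
  #0 SA[0]=12  'aadfaeccbfffecfc'
  #1 SA[1]=13  'adfaeccbfffecfc'
  #2 SA[2]=16  'aeccbfffecfc'
  #3 SA[3]=3  'afbeefcfcaadfaeccbfffecfc'
  #4 SA[4]=5  'beefcfcaadfaeccbfffecfc'
  #5 SA[5]=20  'bfffecfc'
  #6 SA[6]=27  'c'
  #7 SA[7]=11  'caadfaeccbfffecfc'
  #8 SA[8]=2  'cafbeefcfcaadfaeccbfffecfc'
  #9 SA[9]=19  'cbfffecfc'
  #10 SA[10]=18  'ccbfffecfc'
  #11 SA[11]=25  'cfc'
  #12 SA[12]=9  'cfcaadfaeccbfffecfc'
  #13 SA[13]=1  'dcafbeefcfcaadfaeccbfffecfc'
  #14 SA[14]=14  'dfaeccbfffecfc'
  #15 SA[15]=17  'eccbfffecfc'
  #16 SA[16]=24  'ecfc'
  #17 SA[17]=6  'eefcfcaadfaeccbfffecfc'
  #18 SA[18]=7  'efcfcaadfaeccbfffecfc'
  #19 SA[19]=15  'faeccbfffecfc'
  #20 SA[20]=4  'fbeefcfcaadfaeccbfffecfc'
  #21 SA[21]=26  'fc'
  #22 SA[22]=10  'fcaadfaeccbfffecfc'
  #23 SA[23]=8  'fcfcaadfaeccbfffecfc'
  #24 SA[24]=0  'fdcafbeefcfcaadfaeccbfffecfc'
  #25 SA[25]=23  'fecfc'
  #26 SA[26]=22  'ffecfc'
  #27 SA[27]=21  'fffecfc'

SA = [12, 13, 16, 3, 5, 20, 27, 11, 2, 19, 18, 25, 9, 1, 14, 17, 24, 6, 7, 15, 4, 26, 10, 8, 0, 23, 22, 21]
rank  pair      lcp
   1  s[12:],s[13:]  1  'a'
   2  s[13:],s[16:]  1  'a'
   3  s[16:],s[3:]  1  'a'
   4  s[3:],s[5:]  0  ''
   5  s[5:],s[20:]  1  'b'
   6  s[20:],s[27:]  0  ''
   7  s[27:],s[11:]  1  'c'
   8  s[11:],s[2:]  2  'ca'
   9  s[2:],s[19:]  1  'c'
  10  s[19:],s[18:]  1  'c'
  11  s[18:],s[25:]  1  'c'
  12  s[25:],s[9:]  3  'cfc'
  13  s[9:],s[1:]  0  ''
  14  s[1:],s[14:]  1  'd'
  15  s[14:],s[17:]  0  ''
  16  s[17:],s[24:]  2  'ec'
  17  s[24:],s[6:]  1  'e'
  18  s[6:],s[7:]  1  'e'
  19  s[7:],s[15:]  0  ''
  20  s[15:],s[4:]  1  'f'
  21  s[4:],s[26:]  1  'f'
  22  s[26:],s[10:]  2  'fc'
  23  s[10:],s[8:]  2  'fc'
  24  s[8:],s[0:]  1  'f'
  25  s[0:],s[23:]  1  'f'
  26  s[23:],s[22:]  1  'f'
  27  s[22:],s[21:]  2  'ff'

n(n+1)/2 = 28·29/2 = 406
Σ LCP = 0 + 1 + 1 + 1 + 0 + 1 + 0 + 1 + 2 + 1 + 1 + 1 + 3 + 0 + 1 + 0 + 2 + 1 + 1 + 0 + 1 + 1 + 2 + 2 + 1 + 1 + 1 + 2 = 29
distinct = 406 − 29 = 377

377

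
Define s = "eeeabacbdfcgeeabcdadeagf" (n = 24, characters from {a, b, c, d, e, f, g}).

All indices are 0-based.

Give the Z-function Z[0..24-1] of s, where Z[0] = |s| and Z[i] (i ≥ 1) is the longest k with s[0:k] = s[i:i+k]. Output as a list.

Z[0]=24
i=1: outside box; Z[1]=2 scan→box=[1,3)
i=2: min(r-i=1, Z[1]=2)=1; Z[2]=1
i=3: outside box; Z[3]=0
i=4: outside box; Z[4]=0
i=5: outside box; Z[5]=0
i=6: outside box; Z[6]=0
i=7: outside box; Z[7]=0
i=8: outside box; Z[8]=0
i=9: outside box; Z[9]=0
i=10: outside box; Z[10]=0
i=11: outside box; Z[11]=0
i=12: outside box; Z[12]=2 scan→box=[12,14)
i=13: min(r-i=1, Z[1]=2)=1; Z[13]=1
i=14: outside box; Z[14]=0
i=15: outside box; Z[15]=0
i=16: outside box; Z[16]=0
i=17: outside box; Z[17]=0
i=18: outside box; Z[18]=0
i=19: outside box; Z[19]=0
i=20: outside box; Z[20]=1 scan→box=[20,21)
i=21: outside box; Z[21]=0
i=22: outside box; Z[22]=0
i=23: outside box; Z[23]=0

[24, 2, 1, 0, 0, 0, 0, 0, 0, 0, 0, 0, 2, 1, 0, 0, 0, 0, 0, 0, 1, 0, 0, 0]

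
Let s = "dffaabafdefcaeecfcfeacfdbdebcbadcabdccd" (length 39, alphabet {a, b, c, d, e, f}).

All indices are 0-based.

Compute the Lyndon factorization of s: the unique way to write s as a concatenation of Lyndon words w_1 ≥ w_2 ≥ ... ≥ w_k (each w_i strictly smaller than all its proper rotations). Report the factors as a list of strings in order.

["dff", "aabafdefcaeecfcfeacfdbdebcbadcabdccd"]

emit factor 1: 'dff' (i=0, period=3)
emit factor 2: 'aabafdefcaeecfcfeacfdbdebcbadcabdccd' (i=3, period=36)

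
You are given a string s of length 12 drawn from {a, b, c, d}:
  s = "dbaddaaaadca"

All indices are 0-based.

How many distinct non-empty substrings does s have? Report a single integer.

sorted suffixes:
  #0 SA[0]=11  'a'
  #1 SA[1]=5  'aaaadca'
  #2 SA[2]=6  'aaadca'
  #3 SA[3]=7  'aadca'
  #4 SA[4]=8  'adca'
  #5 SA[5]=2  'addaaaadca'
  #6 SA[6]=1  'baddaaaadca'
  #7 SA[7]=10  'ca'
  #8 SA[8]=4  'daaaadca'
  #9 SA[9]=0  'dbaddaaaadca'
  #10 SA[10]=9  'dca'
  #11 SA[11]=3  'ddaaaadca'

SA = [11, 5, 6, 7, 8, 2, 1, 10, 4, 0, 9, 3]
rank  pair      lcp
   1  s[11:],s[5:]  1  'a'
   2  s[5:],s[6:]  3  'aaa'
   3  s[6:],s[7:]  2  'aa'
   4  s[7:],s[8:]  1  'a'
   5  s[8:],s[2:]  2  'ad'
   6  s[2:],s[1:]  0  ''
   7  s[1:],s[10:]  0  ''
   8  s[10:],s[4:]  0  ''
   9  s[4:],s[0:]  1  'd'
  10  s[0:],s[9:]  1  'd'
  11  s[9:],s[3:]  1  'd'

n(n+1)/2 = 12·13/2 = 78
Σ LCP = 0 + 1 + 3 + 2 + 1 + 2 + 0 + 0 + 0 + 1 + 1 + 1 = 12
distinct = 78 − 12 = 66

66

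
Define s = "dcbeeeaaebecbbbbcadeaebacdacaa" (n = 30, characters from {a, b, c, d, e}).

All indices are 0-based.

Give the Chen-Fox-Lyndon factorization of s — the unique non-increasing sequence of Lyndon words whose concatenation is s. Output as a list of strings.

emit factor 1: 'd' (i=0, period=1)
emit factor 2: 'c' (i=1, period=1)
emit factor 3: 'beee' (i=2, period=4)
emit factor 4: 'aaebecbbbbcadeaebacdac' (i=6, period=22)
emit factor 5: 'a' (i=28, period=1)
emit factor 6: 'a' (i=29, period=1)

["d", "c", "beee", "aaebecbbbbcadeaebacdac", "a", "a"]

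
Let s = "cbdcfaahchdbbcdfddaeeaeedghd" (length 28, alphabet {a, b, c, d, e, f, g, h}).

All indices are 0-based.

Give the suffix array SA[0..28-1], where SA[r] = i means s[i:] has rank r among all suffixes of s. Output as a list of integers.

[5, 18, 21, 6, 11, 12, 1, 0, 13, 3, 8, 27, 17, 10, 2, 16, 14, 24, 20, 23, 19, 22, 4, 15, 25, 7, 26, 9]

sorted suffixes:
  #0 SA[0]=5  'aahchdbbcdfddaeeaeedghd'
  #1 SA[1]=18  'aeeaeedghd'
  #2 SA[2]=21  'aeedghd'
  #3 SA[3]=6  'ahchdbbcdfddaeeaeedghd'
  #4 SA[4]=11  'bbcdfddaeeaeedghd'
  #5 SA[5]=12  'bcdfddaeeaeedghd'
  #6 SA[6]=1  'bdcfaahchdbbcdfddaeeaeedghd'
  #7 SA[7]=0  'cbdcfaahchdbbcdfddaeeaeedghd'
  #8 SA[8]=13  'cdfddaeeaeedghd'
  #9 SA[9]=3  'cfaahchdbbcdfddaeeaeedghd'
  #10 SA[10]=8  'chdbbcdfddaeeaeedghd'
  #11 SA[11]=27  'd'
  #12 SA[12]=17  'daeeaeedghd'
  #13 SA[13]=10  'dbbcdfddaeeaeedghd'
  #14 SA[14]=2  'dcfaahchdbbcdfddaeeaeedghd'
  #15 SA[15]=16  'ddaeeaeedghd'
  #16 SA[16]=14  'dfddaeeaeedghd'
  #17 SA[17]=24  'dghd'
  #18 SA[18]=20  'eaeedghd'
  #19 SA[19]=23  'edghd'
  #20 SA[20]=19  'eeaeedghd'
  #21 SA[21]=22  'eedghd'
  #22 SA[22]=4  'faahchdbbcdfddaeeaeedghd'
  #23 SA[23]=15  'fddaeeaeedghd'
  #24 SA[24]=25  'ghd'
  #25 SA[25]=7  'hchdbbcdfddaeeaeedghd'
  #26 SA[26]=26  'hd'
  #27 SA[27]=9  'hdbbcdfddaeeaeedghd'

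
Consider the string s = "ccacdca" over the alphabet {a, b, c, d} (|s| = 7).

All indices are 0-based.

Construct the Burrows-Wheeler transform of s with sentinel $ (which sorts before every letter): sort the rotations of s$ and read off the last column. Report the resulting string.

accdc$ac

rank  rotation  last
    0  $ccacdca  a
    1  a$ccacdc  c
    2  acdca$cc  c
    3  ca$ccacd  d
    4  cacdca$c  c
    5  ccacdca$  $
    6  cdca$cca  a
    7  dca$ccac  c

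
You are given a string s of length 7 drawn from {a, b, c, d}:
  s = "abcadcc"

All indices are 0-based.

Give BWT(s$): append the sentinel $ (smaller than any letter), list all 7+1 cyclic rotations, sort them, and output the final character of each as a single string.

rank  rotation  last
    0  $abcadcc  c
    1  abcadcc$  $
    2  adcc$abc  c
    3  bcadcc$a  a
    4  c$abcadc  c
    5  cadcc$ab  b
    6  cc$abcad  d
    7  dcc$abca  a

c$cacbda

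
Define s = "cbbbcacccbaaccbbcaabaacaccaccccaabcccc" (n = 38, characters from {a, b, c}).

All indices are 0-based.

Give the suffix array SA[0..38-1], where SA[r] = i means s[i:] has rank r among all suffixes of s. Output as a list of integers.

sorted suffixes:
  #0 SA[0]=17  'aabaacaccaccccaabcccc'
  #1 SA[1]=31  'aabcccc'
  #2 SA[2]=20  'aacaccaccccaabcccc'
  #3 SA[3]=10  'aaccbbcaabaacaccaccccaabcccc'
  #4 SA[4]=18  'abaacaccaccccaabcccc'
  #5 SA[5]=32  'abcccc'
  #6 SA[6]=21  'acaccaccccaabcccc'
  #7 SA[7]=23  'accaccccaabcccc'
  #8 SA[8]=11  'accbbcaabaacaccaccccaabcccc'
  #9 SA[9]=5  'acccbaaccbbcaabaacaccaccccaabcccc'
  #10 SA[10]=26  'accccaabcccc'
  #11 SA[11]=19  'baacaccaccccaabcccc'
  #12 SA[12]=9  'baaccbbcaabaacaccaccccaabcccc'
  #13 SA[13]=1  'bbbcacccbaaccbbcaabaacaccaccccaabcccc'
  #14 SA[14]=14  'bbcaabaacaccaccccaabcccc'
  #15 SA[15]=2  'bbcacccbaaccbbcaabaacaccaccccaabcccc'
  #16 SA[16]=15  'bcaabaacaccaccccaabcccc'
  #17 SA[17]=3  'bcacccbaaccbbcaabaacaccaccccaabcccc'
  #18 SA[18]=33  'bcccc'
  #19 SA[19]=37  'c'
  #20 SA[20]=16  'caabaacaccaccccaabcccc'
  #21 SA[21]=30  'caabcccc'
  #22 SA[22]=22  'caccaccccaabcccc'
  #23 SA[23]=4  'cacccbaaccbbcaabaacaccaccccaabcccc'
  #24 SA[24]=25  'caccccaabcccc'
  #25 SA[25]=8  'cbaaccbbcaabaacaccaccccaabcccc'
  #26 SA[26]=0  'cbbbcacccbaaccbbcaabaacaccaccccaabcccc'
  #27 SA[27]=13  'cbbcaabaacaccaccccaabcccc'
  #28 SA[28]=36  'cc'
  #29 SA[29]=29  'ccaabcccc'
  #30 SA[30]=24  'ccaccccaabcccc'
  #31 SA[31]=7  'ccbaaccbbcaabaacaccaccccaabcccc'
  #32 SA[32]=12  'ccbbcaabaacaccaccccaabcccc'
  #33 SA[33]=35  'ccc'
  #34 SA[34]=28  'cccaabcccc'
  #35 SA[35]=6  'cccbaaccbbcaabaacaccaccccaabcccc'
  #36 SA[36]=34  'cccc'
  #37 SA[37]=27  'ccccaabcccc'

[17, 31, 20, 10, 18, 32, 21, 23, 11, 5, 26, 19, 9, 1, 14, 2, 15, 3, 33, 37, 16, 30, 22, 4, 25, 8, 0, 13, 36, 29, 24, 7, 12, 35, 28, 6, 34, 27]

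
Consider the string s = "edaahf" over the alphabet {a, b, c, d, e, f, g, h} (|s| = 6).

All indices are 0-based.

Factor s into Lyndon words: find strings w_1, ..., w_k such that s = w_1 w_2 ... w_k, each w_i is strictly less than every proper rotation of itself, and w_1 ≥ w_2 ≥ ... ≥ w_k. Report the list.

["e", "d", "aahf"]

emit factor 1: 'e' (i=0, period=1)
emit factor 2: 'd' (i=1, period=1)
emit factor 3: 'aahf' (i=2, period=4)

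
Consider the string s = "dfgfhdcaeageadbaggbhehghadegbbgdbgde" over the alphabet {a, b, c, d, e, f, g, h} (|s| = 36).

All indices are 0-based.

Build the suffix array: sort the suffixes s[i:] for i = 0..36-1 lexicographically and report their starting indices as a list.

sorted suffixes:
  #0 SA[0]=12  'adbaggbhehghadegbbgdbgde'
  #1 SA[1]=24  'adegbbgdbgde'
  #2 SA[2]=7  'aeageadbaggbhehghadegbbgdbgde'
  #3 SA[3]=9  'ageadbaggbhehghadegbbgdbgde'
  #4 SA[4]=15  'aggbhehghadegbbgdbgde'
  #5 SA[5]=14  'baggbhehghadegbbgdbgde'
  #6 SA[6]=28  'bbgdbgde'
  #7 SA[7]=29  'bgdbgde'
  #8 SA[8]=32  'bgde'
  #9 SA[9]=18  'bhehghadegbbgdbgde'
  #10 SA[10]=6  'caeageadbaggbhehghadegbbgdbgde'
  #11 SA[11]=13  'dbaggbhehghadegbbgdbgde'
  #12 SA[12]=31  'dbgde'
  #13 SA[13]=5  'dcaeageadbaggbhehghadegbbgdbgde'
  #14 SA[14]=34  'de'
  #15 SA[15]=25  'degbbgdbgde'
  #16 SA[16]=0  'dfgfhdcaeageadbaggbhehghadegbbgdbgde'
  #17 SA[17]=35  'e'
  #18 SA[18]=11  'eadbaggbhehghadegbbgdbgde'
  #19 SA[19]=8  'eageadbaggbhehghadegbbgdbgde'
  #20 SA[20]=26  'egbbgdbgde'
  #21 SA[21]=20  'ehghadegbbgdbgde'
  #22 SA[22]=1  'fgfhdcaeageadbaggbhehghadegbbgdbgde'
  #23 SA[23]=3  'fhdcaeageadbaggbhehghadegbbgdbgde'
  #24 SA[24]=27  'gbbgdbgde'
  #25 SA[25]=17  'gbhehghadegbbgdbgde'
  #26 SA[26]=30  'gdbgde'
  #27 SA[27]=33  'gde'
  #28 SA[28]=10  'geadbaggbhehghadegbbgdbgde'
  #29 SA[29]=2  'gfhdcaeageadbaggbhehghadegbbgdbgde'
  #30 SA[30]=16  'ggbhehghadegbbgdbgde'
  #31 SA[31]=22  'ghadegbbgdbgde'
  #32 SA[32]=23  'hadegbbgdbgde'
  #33 SA[33]=4  'hdcaeageadbaggbhehghadegbbgdbgde'
  #34 SA[34]=19  'hehghadegbbgdbgde'
  #35 SA[35]=21  'hghadegbbgdbgde'

[12, 24, 7, 9, 15, 14, 28, 29, 32, 18, 6, 13, 31, 5, 34, 25, 0, 35, 11, 8, 26, 20, 1, 3, 27, 17, 30, 33, 10, 2, 16, 22, 23, 4, 19, 21]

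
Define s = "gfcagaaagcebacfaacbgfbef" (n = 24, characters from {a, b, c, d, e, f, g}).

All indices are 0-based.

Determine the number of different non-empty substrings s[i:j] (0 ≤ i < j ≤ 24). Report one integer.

rank→(start, suffix):
  0 → (5, 'aaagcebacfaacbgfbef')
  1 → (15, 'aacbgfbef')
  2 → (6, 'aagcebacfaacbgfbef')
  3 → (16, 'acbgfbef')
  4 → (12, 'acfaacbgfbef')
  5 → (3, 'agaaagcebacfaacbgfbef')
  6 → (7, 'agcebacfaacbgfbef')
  7 → (11, 'bacfaacbgfbef')
  8 → (21, 'bef')
  9 → (18, 'bgfbef')
  10 → (2, 'cagaaagcebacfaacbgfbef')
  11 → (17, 'cbgfbef')
  12 → (9, 'cebacfaacbgfbef')
  13 → (13, 'cfaacbgfbef')
  14 → (10, 'ebacfaacbgfbef')
  15 → (22, 'ef')
  16 → (23, 'f')
  17 → (14, 'faacbgfbef')
  18 → (20, 'fbef')
  19 → (1, 'fcagaaagcebacfaacbgfbef')
  20 → (4, 'gaaagcebacfaacbgfbef')
  21 → (8, 'gcebacfaacbgfbef')
  22 → (19, 'gfbef')
  23 → (0, 'gfcagaaagcebacfaacbgfbef')

SA = [5, 15, 6, 16, 12, 3, 7, 11, 21, 18, 2, 17, 9, 13, 10, 22, 23, 14, 20, 1, 4, 8, 19, 0]
rank  pair      lcp
   1  s[5:],s[15:]  2  'aa'
   2  s[15:],s[6:]  2  'aa'
   3  s[6:],s[16:]  1  'a'
   4  s[16:],s[12:]  2  'ac'
   5  s[12:],s[3:]  1  'a'
   6  s[3:],s[7:]  2  'ag'
   7  s[7:],s[11:]  0  ''
   8  s[11:],s[21:]  1  'b'
   9  s[21:],s[18:]  1  'b'
  10  s[18:],s[2:]  0  ''
  11  s[2:],s[17:]  1  'c'
  12  s[17:],s[9:]  1  'c'
  13  s[9:],s[13:]  1  'c'
  14  s[13:],s[10:]  0  ''
  15  s[10:],s[22:]  1  'e'
  16  s[22:],s[23:]  0  ''
  17  s[23:],s[14:]  1  'f'
  18  s[14:],s[20:]  1  'f'
  19  s[20:],s[1:]  1  'f'
  20  s[1:],s[4:]  0  ''
  21  s[4:],s[8:]  1  'g'
  22  s[8:],s[19:]  1  'g'
  23  s[19:],s[0:]  2  'gf'

n(n+1)/2 = 24·25/2 = 300
Σ LCP = 0 + 2 + 2 + 1 + 2 + 1 + 2 + 0 + 1 + 1 + 0 + 1 + 1 + 1 + 0 + 1 + 0 + 1 + 1 + 1 + 0 + 1 + 1 + 2 = 23
distinct = 300 − 23 = 277

277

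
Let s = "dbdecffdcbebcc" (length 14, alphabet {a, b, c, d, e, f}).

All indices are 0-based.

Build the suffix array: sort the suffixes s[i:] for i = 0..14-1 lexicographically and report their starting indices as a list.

[11, 1, 9, 13, 8, 12, 4, 0, 7, 2, 10, 3, 6, 5]

rank→(start, suffix):
  0 → (11, 'bcc')
  1 → (1, 'bdecffdcbebcc')
  2 → (9, 'bebcc')
  3 → (13, 'c')
  4 → (8, 'cbebcc')
  5 → (12, 'cc')
  6 → (4, 'cffdcbebcc')
  7 → (0, 'dbdecffdcbebcc')
  8 → (7, 'dcbebcc')
  9 → (2, 'decffdcbebcc')
  10 → (10, 'ebcc')
  11 → (3, 'ecffdcbebcc')
  12 → (6, 'fdcbebcc')
  13 → (5, 'ffdcbebcc')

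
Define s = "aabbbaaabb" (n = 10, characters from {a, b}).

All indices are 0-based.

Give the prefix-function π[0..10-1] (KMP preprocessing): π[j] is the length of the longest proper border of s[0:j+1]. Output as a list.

π[0] = 0
j=1 s[j]='a': π[1]=1 (border 'a')
j=2 s[j]='b': k: 1→0; π[2]=0 (border '')
j=3 s[j]='b': π[3]=0 (border '')
j=4 s[j]='b': π[4]=0 (border '')
j=5 s[j]='a': π[5]=1 (border 'a')
j=6 s[j]='a': π[6]=2 (border 'aa')
j=7 s[j]='a': k: 2→1; π[7]=2 (border 'aa')
j=8 s[j]='b': π[8]=3 (border 'aab')
j=9 s[j]='b': π[9]=4 (border 'aabb')

[0, 1, 0, 0, 0, 1, 2, 2, 3, 4]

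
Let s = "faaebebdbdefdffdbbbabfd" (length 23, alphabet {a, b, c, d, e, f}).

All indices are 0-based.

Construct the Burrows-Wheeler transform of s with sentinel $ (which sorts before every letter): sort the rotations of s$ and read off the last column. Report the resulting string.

dfbabbdedeaffbbfbad$bfed

rank  rotation                  last
    0  $faaebebdbdefdffdbbbabfd  d
    1  aaebebdbdefdffdbbbabfd$f  f
    2  abfd$faaebebdbdefdffdbbb  b
    3  aebebdbdefdffdbbbabfd$fa  a
    4  babfd$faaebebdbdefdffdbb  b
    5  bbabfd$faaebebdbdefdffdb  b
    6  bbbabfd$faaebebdbdefdffd  d
    7  bdbdefdffdbbbabfd$faaebe  e
    8  bdefdffdbbbabfd$faaebebd  d
    9  bebdbdefdffdbbbabfd$faae  e
   10  bfd$faaebebdbdefdffdbbba  a
   11  d$faaebebdbdefdffdbbbabf  f
   12  dbbbabfd$faaebebdbdefdff  f
   13  dbdefdffdbbbabfd$faaebeb  b
   14  defdffdbbbabfd$faaebebdb  b
   15  dffdbbbabfd$faaebebdbdef  f
   16  ebdbdefdffdbbbabfd$faaeb  b
   17  ebebdbdefdffdbbbabfd$faa  a
   18  efdffdbbbabfd$faaebebdbd  d
   19  faaebebdbdefdffdbbbabfd$  $
   20  fd$faaebebdbdefdffdbbbab  b
   21  fdbbbabfd$faaebebdbdefdf  f
   22  fdffdbbbabfd$faaebebdbde  e
   23  ffdbbbabfd$faaebebdbdefd  d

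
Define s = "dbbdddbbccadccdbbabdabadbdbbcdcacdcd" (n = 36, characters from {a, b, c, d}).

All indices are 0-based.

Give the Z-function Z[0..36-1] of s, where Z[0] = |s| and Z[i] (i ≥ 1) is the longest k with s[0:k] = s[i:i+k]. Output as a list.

[36, 0, 0, 1, 1, 3, 0, 0, 0, 0, 0, 1, 0, 0, 3, 0, 0, 0, 0, 1, 0, 0, 0, 2, 0, 3, 0, 0, 0, 1, 0, 0, 0, 1, 0, 1]

Z[0]=36
i=1: outside box; Z[1]=0
i=2: outside box; Z[2]=0
i=3: outside box; Z[3]=1 extend→box=[3,4)
i=4: outside box; Z[4]=1 extend→box=[4,5)
i=5: outside box; Z[5]=3 extend→box=[5,8)
i=6: min(r-i=2, Z[1]=0)=0; Z[6]=0
i=7: min(r-i=1, Z[2]=0)=0; Z[7]=0
i=8: outside box; Z[8]=0
i=9: outside box; Z[9]=0
i=10: outside box; Z[10]=0
i=11: outside box; Z[11]=1 extend→box=[11,12)
i=12: outside box; Z[12]=0
i=13: outside box; Z[13]=0
i=14: outside box; Z[14]=3 extend→box=[14,17)
i=15: min(r-i=2, Z[1]=0)=0; Z[15]=0
i=16: min(r-i=1, Z[2]=0)=0; Z[16]=0
i=17: outside box; Z[17]=0
i=18: outside box; Z[18]=0
i=19: outside box; Z[19]=1 extend→box=[19,20)
i=20: outside box; Z[20]=0
i=21: outside box; Z[21]=0
i=22: outside box; Z[22]=0
i=23: outside box; Z[23]=2 extend→box=[23,25)
i=24: min(r-i=1, Z[1]=0)=0; Z[24]=0
i=25: outside box; Z[25]=3 extend→box=[25,28)
i=26: min(r-i=2, Z[1]=0)=0; Z[26]=0
i=27: min(r-i=1, Z[2]=0)=0; Z[27]=0
i=28: outside box; Z[28]=0
i=29: outside box; Z[29]=1 extend→box=[29,30)
i=30: outside box; Z[30]=0
i=31: outside box; Z[31]=0
i=32: outside box; Z[32]=0
i=33: outside box; Z[33]=1 extend→box=[33,34)
i=34: outside box; Z[34]=0
i=35: outside box; Z[35]=1 extend→box=[35,36)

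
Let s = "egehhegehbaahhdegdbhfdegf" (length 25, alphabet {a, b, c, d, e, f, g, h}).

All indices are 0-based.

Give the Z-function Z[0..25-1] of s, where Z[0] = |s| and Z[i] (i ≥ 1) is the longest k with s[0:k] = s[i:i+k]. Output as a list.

[25, 0, 1, 0, 0, 4, 0, 1, 0, 0, 0, 0, 0, 0, 0, 2, 0, 0, 0, 0, 0, 0, 2, 0, 0]

Z[0]=25
i=1: i≥r, start 0; Z[1]=0
i=2: i≥r, start 0; Z[2]=1 extend→box=[2,3)
i=3: i≥r, start 0; Z[3]=0
i=4: i≥r, start 0; Z[4]=0
i=5: i≥r, start 0; Z[5]=4 extend→box=[5,9)
i=6: min(r-i=3, Z[1]=0)=0; Z[6]=0
i=7: min(r-i=2, Z[2]=1)=1; Z[7]=1
i=8: min(r-i=1, Z[3]=0)=0; Z[8]=0
i=9: i≥r, start 0; Z[9]=0
i=10: i≥r, start 0; Z[10]=0
i=11: i≥r, start 0; Z[11]=0
i=12: i≥r, start 0; Z[12]=0
i=13: i≥r, start 0; Z[13]=0
i=14: i≥r, start 0; Z[14]=0
i=15: i≥r, start 0; Z[15]=2 extend→box=[15,17)
i=16: min(r-i=1, Z[1]=0)=0; Z[16]=0
i=17: i≥r, start 0; Z[17]=0
i=18: i≥r, start 0; Z[18]=0
i=19: i≥r, start 0; Z[19]=0
i=20: i≥r, start 0; Z[20]=0
i=21: i≥r, start 0; Z[21]=0
i=22: i≥r, start 0; Z[22]=2 extend→box=[22,24)
i=23: min(r-i=1, Z[1]=0)=0; Z[23]=0
i=24: i≥r, start 0; Z[24]=0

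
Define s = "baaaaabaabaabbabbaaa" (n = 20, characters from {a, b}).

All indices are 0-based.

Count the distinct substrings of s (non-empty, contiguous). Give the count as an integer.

157

rank→(start, suffix):
  0 → (19, 'a')
  1 → (18, 'aa')
  2 → (17, 'aaa')
  3 → (1, 'aaaaabaabaabbabbaaa')
  4 → (2, 'aaaabaabaabbabbaaa')
  5 → (3, 'aaabaabaabbabbaaa')
  6 → (4, 'aabaabaabbabbaaa')
  7 → (7, 'aabaabbabbaaa')
  8 → (10, 'aabbabbaaa')
  9 → (5, 'abaabaabbabbaaa')
  10 → (8, 'abaabbabbaaa')
  11 → (14, 'abbaaa')
  12 → (11, 'abbabbaaa')
  13 → (16, 'baaa')
  14 → (0, 'baaaaabaabaabbabbaaa')
  15 → (6, 'baabaabbabbaaa')
  16 → (9, 'baabbabbaaa')
  17 → (13, 'babbaaa')
  18 → (15, 'bbaaa')
  19 → (12, 'bbabbaaa')

SA = [19, 18, 17, 1, 2, 3, 4, 7, 10, 5, 8, 14, 11, 16, 0, 6, 9, 13, 15, 12]
[i] adj suffixes → lcp
  [1] 19/18 → 1 ('a')
  [2] 18/17 → 2 ('aa')
  [3] 17/1 → 3 ('aaa')
  [4] 1/2 → 4 ('aaaa')
  [5] 2/3 → 3 ('aaa')
  [6] 3/4 → 2 ('aa')
  [7] 4/7 → 6 ('aabaab')
  [8] 7/10 → 3 ('aab')
  [9] 10/5 → 1 ('a')
  [10] 5/8 → 5 ('abaab')
  [11] 8/14 → 2 ('ab')
  [12] 14/11 → 4 ('abba')
  [13] 11/16 → 0 ('')
  [14] 16/0 → 4 ('baaa')
  [15] 0/6 → 3 ('baa')
  [16] 6/9 → 4 ('baab')
  [17] 9/13 → 2 ('ba')
  [18] 13/15 → 1 ('b')
  [19] 15/12 → 3 ('bba')

n(n+1)/2 = 20·21/2 = 210
Σ LCP = 0 + 1 + 2 + 3 + 4 + 3 + 2 + 6 + 3 + 1 + 5 + 2 + 4 + 0 + 4 + 3 + 4 + 2 + 1 + 3 = 53
distinct = 210 − 53 = 157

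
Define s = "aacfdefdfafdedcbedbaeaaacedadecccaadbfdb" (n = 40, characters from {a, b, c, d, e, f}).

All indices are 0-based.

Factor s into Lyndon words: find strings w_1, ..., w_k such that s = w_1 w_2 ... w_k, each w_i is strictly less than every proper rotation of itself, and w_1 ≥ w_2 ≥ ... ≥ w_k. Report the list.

["aacfdefdfafdedcbedbae", "aaacedadecccaadbfdb"]

emit factor 1: 'aacfdefdfafdedcbedbae' (i=0, period=21)
emit factor 2: 'aaacedadecccaadbfdb' (i=21, period=19)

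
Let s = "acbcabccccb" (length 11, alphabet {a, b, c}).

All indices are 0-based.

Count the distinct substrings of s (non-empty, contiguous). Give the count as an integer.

53

rank | idx | suffix
   0 |   4 | abccccb
   1 |   0 | acbcabccccb
   2 |  10 | b
   3 |   2 | bcabccccb
   4 |   5 | bccccb
   5 |   3 | cabccccb
   6 |   9 | cb
   7 |   1 | cbcabccccb
   8 |   8 | ccb
   9 |   7 | cccb
  10 |   6 | ccccb

SA = [4, 0, 10, 2, 5, 3, 9, 1, 8, 7, 6]
rank  pair      lcp
   1  s[4:],s[0:]  1  'a'
   2  s[0:],s[10:]  0  ''
   3  s[10:],s[2:]  1  'b'
   4  s[2:],s[5:]  2  'bc'
   5  s[5:],s[3:]  0  ''
   6  s[3:],s[9:]  1  'c'
   7  s[9:],s[1:]  2  'cb'
   8  s[1:],s[8:]  1  'c'
   9  s[8:],s[7:]  2  'cc'
  10  s[7:],s[6:]  3  'ccc'

n(n+1)/2 = 11·12/2 = 66
Σ LCP = 0 + 1 + 0 + 1 + 2 + 0 + 1 + 2 + 1 + 2 + 3 = 13
distinct = 66 − 13 = 53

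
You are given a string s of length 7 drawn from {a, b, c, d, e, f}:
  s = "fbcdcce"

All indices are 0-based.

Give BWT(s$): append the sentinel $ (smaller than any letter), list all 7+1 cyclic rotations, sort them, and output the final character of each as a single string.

rank  rotation  last
    0  $fbcdcce  e
    1  bcdcce$f  f
    2  cce$fbcd  d
    3  cdcce$fb  b
    4  ce$fbcdc  c
    5  dcce$fbc  c
    6  e$fbcdcc  c
    7  fbcdcce$  $

efdbccc$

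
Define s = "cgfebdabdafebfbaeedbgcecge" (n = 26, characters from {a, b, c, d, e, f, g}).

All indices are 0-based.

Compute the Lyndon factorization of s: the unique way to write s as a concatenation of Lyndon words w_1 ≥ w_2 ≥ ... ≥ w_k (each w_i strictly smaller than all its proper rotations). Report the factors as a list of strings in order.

emit factor 1: 'cgfe' (i=0, period=4)
emit factor 2: 'bd' (i=4, period=2)
emit factor 3: 'abdafebfbaeedbgcecge' (i=6, period=20)

["cgfe", "bd", "abdafebfbaeedbgcecge"]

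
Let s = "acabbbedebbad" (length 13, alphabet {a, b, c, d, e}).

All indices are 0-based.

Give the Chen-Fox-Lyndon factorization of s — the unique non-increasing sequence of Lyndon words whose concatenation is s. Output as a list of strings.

["ac", "abbbedebbad"]

emit factor 1: 'ac' (i=0, period=2)
emit factor 2: 'abbbedebbad' (i=2, period=11)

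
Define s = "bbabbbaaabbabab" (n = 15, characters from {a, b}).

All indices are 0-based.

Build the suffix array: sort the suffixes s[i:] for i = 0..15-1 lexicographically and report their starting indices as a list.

sorted suffixes:
  #0 SA[0]=6  'aaabbabab'
  #1 SA[1]=7  'aabbabab'
  #2 SA[2]=13  'ab'
  #3 SA[3]=11  'abab'
  #4 SA[4]=8  'abbabab'
  #5 SA[5]=2  'abbbaaabbabab'
  #6 SA[6]=14  'b'
  #7 SA[7]=5  'baaabbabab'
  #8 SA[8]=12  'bab'
  #9 SA[9]=10  'babab'
  #10 SA[10]=1  'babbbaaabbabab'
  #11 SA[11]=4  'bbaaabbabab'
  #12 SA[12]=9  'bbabab'
  #13 SA[13]=0  'bbabbbaaabbabab'
  #14 SA[14]=3  'bbbaaabbabab'

[6, 7, 13, 11, 8, 2, 14, 5, 12, 10, 1, 4, 9, 0, 3]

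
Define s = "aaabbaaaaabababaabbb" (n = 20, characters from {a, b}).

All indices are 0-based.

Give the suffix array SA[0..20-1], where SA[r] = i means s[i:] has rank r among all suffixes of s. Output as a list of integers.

rank | idx | suffix
   0 |   5 | aaaaabababaabbb
   1 |   6 | aaaabababaabbb
   2 |   7 | aaabababaabbb
   3 |   0 | aaabbaaaaabababaabbb
   4 |   8 | aabababaabbb
   5 |   1 | aabbaaaaabababaabbb
   6 |  15 | aabbb
   7 |  13 | abaabbb
   8 |  11 | ababaabbb
   9 |   9 | abababaabbb
  10 |   2 | abbaaaaabababaabbb
  11 |  16 | abbb
  12 |  19 | b
  13 |   4 | baaaaabababaabbb
  14 |  14 | baabbb
  15 |  12 | babaabbb
  16 |  10 | bababaabbb
  17 |  18 | bb
  18 |   3 | bbaaaaabababaabbb
  19 |  17 | bbb

[5, 6, 7, 0, 8, 1, 15, 13, 11, 9, 2, 16, 19, 4, 14, 12, 10, 18, 3, 17]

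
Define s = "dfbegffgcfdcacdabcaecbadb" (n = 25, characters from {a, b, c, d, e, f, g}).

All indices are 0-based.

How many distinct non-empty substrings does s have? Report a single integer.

rank→(start, suffix):
  0 → (15, 'abcaecbadb')
  1 → (12, 'acdabcaecbadb')
  2 → (22, 'adb')
  3 → (18, 'aecbadb')
  4 → (24, 'b')
  5 → (21, 'badb')
  6 → (16, 'bcaecbadb')
  7 → (2, 'begffgcfdcacdabcaecbadb')
  8 → (11, 'cacdabcaecbadb')
  9 → (17, 'caecbadb')
  10 → (20, 'cbadb')
  11 → (13, 'cdabcaecbadb')
  12 → (8, 'cfdcacdabcaecbadb')
  13 → (14, 'dabcaecbadb')
  14 → (23, 'db')
  15 → (10, 'dcacdabcaecbadb')
  16 → (0, 'dfbegffgcfdcacdabcaecbadb')
  17 → (19, 'ecbadb')
  18 → (3, 'egffgcfdcacdabcaecbadb')
  19 → (1, 'fbegffgcfdcacdabcaecbadb')
  20 → (9, 'fdcacdabcaecbadb')
  21 → (5, 'ffgcfdcacdabcaecbadb')
  22 → (6, 'fgcfdcacdabcaecbadb')
  23 → (7, 'gcfdcacdabcaecbadb')
  24 → (4, 'gffgcfdcacdabcaecbadb')

SA = [15, 12, 22, 18, 24, 21, 16, 2, 11, 17, 20, 13, 8, 14, 23, 10, 0, 19, 3, 1, 9, 5, 6, 7, 4]
[i] adj suffixes → lcp
  [1] 15/12 → 1 ('a')
  [2] 12/22 → 1 ('a')
  [3] 22/18 → 1 ('a')
  [4] 18/24 → 0 ('')
  [5] 24/21 → 1 ('b')
  [6] 21/16 → 1 ('b')
  [7] 16/2 → 1 ('b')
  [8] 2/11 → 0 ('')
  [9] 11/17 → 2 ('ca')
  [10] 17/20 → 1 ('c')
  [11] 20/13 → 1 ('c')
  [12] 13/8 → 1 ('c')
  [13] 8/14 → 0 ('')
  [14] 14/23 → 1 ('d')
  [15] 23/10 → 1 ('d')
  [16] 10/0 → 1 ('d')
  [17] 0/19 → 0 ('')
  [18] 19/3 → 1 ('e')
  [19] 3/1 → 0 ('')
  [20] 1/9 → 1 ('f')
  [21] 9/5 → 1 ('f')
  [22] 5/6 → 1 ('f')
  [23] 6/7 → 0 ('')
  [24] 7/4 → 1 ('g')

n(n+1)/2 = 25·26/2 = 325
Σ LCP = 0 + 1 + 1 + 1 + 0 + 1 + 1 + 1 + 0 + 2 + 1 + 1 + 1 + 0 + 1 + 1 + 1 + 0 + 1 + 0 + 1 + 1 + 1 + 0 + 1 = 19
distinct = 325 − 19 = 306

306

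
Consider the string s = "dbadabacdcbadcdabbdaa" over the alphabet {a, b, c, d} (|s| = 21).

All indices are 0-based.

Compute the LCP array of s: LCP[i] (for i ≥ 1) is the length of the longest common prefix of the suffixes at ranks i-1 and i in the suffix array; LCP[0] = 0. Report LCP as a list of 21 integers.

[0, 1, 1, 2, 1, 1, 2, 0, 2, 3, 1, 1, 0, 1, 2, 0, 2, 3, 1, 1, 2]

sorted suffixes:
  #0 SA[0]=20  'a'
  #1 SA[1]=19  'aa'
  #2 SA[2]=4  'abacdcbadcdabbdaa'
  #3 SA[3]=15  'abbdaa'
  #4 SA[4]=6  'acdcbadcdabbdaa'
  #5 SA[5]=2  'adabacdcbadcdabbdaa'
  #6 SA[6]=11  'adcdabbdaa'
  #7 SA[7]=5  'bacdcbadcdabbdaa'
  #8 SA[8]=1  'badabacdcbadcdabbdaa'
  #9 SA[9]=10  'badcdabbdaa'
  #10 SA[10]=16  'bbdaa'
  #11 SA[11]=17  'bdaa'
  #12 SA[12]=9  'cbadcdabbdaa'
  #13 SA[13]=13  'cdabbdaa'
  #14 SA[14]=7  'cdcbadcdabbdaa'
  #15 SA[15]=18  'daa'
  #16 SA[16]=3  'dabacdcbadcdabbdaa'
  #17 SA[17]=14  'dabbdaa'
  #18 SA[18]=0  'dbadabacdcbadcdabbdaa'
  #19 SA[19]=8  'dcbadcdabbdaa'
  #20 SA[20]=12  'dcdabbdaa'

SA = [20, 19, 4, 15, 6, 2, 11, 5, 1, 10, 16, 17, 9, 13, 7, 18, 3, 14, 0, 8, 12]
i: (SA[i-1],SA[i]) lcp shared
  1: (20,19) 1 'a'
  2: (19,4) 1 'a'
  3: (4,15) 2 'ab'
  4: (15,6) 1 'a'
  5: (6,2) 1 'a'
  6: (2,11) 2 'ad'
  7: (11,5) 0 ''
  8: (5,1) 2 'ba'
  9: (1,10) 3 'bad'
  10: (10,16) 1 'b'
  11: (16,17) 1 'b'
  12: (17,9) 0 ''
  13: (9,13) 1 'c'
  14: (13,7) 2 'cd'
  15: (7,18) 0 ''
  16: (18,3) 2 'da'
  17: (3,14) 3 'dab'
  18: (14,0) 1 'd'
  19: (0,8) 1 'd'
  20: (8,12) 2 'dc'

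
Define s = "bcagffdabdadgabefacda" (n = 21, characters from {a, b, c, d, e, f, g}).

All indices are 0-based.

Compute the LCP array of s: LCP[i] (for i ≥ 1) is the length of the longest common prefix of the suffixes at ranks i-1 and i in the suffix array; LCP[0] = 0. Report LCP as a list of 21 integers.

[0, 1, 2, 1, 1, 1, 0, 1, 1, 0, 1, 0, 2, 2, 1, 0, 0, 1, 1, 0, 1]

rank | idx | suffix
   0 |  20 | a
   1 |   7 | abdadgabefacda
   2 |  13 | abefacda
   3 |  17 | acda
   4 |  10 | adgabefacda
   5 |   2 | agffdabdadgabefacda
   6 |   0 | bcagffdabdadgabefacda
   7 |   8 | bdadgabefacda
   8 |  14 | befacda
   9 |   1 | cagffdabdadgabefacda
  10 |  18 | cda
  11 |  19 | da
  12 |   6 | dabdadgabefacda
  13 |   9 | dadgabefacda
  14 |  11 | dgabefacda
  15 |  15 | efacda
  16 |  16 | facda
  17 |   5 | fdabdadgabefacda
  18 |   4 | ffdabdadgabefacda
  19 |  12 | gabefacda
  20 |   3 | gffdabdadgabefacda

SA = [20, 7, 13, 17, 10, 2, 0, 8, 14, 1, 18, 19, 6, 9, 11, 15, 16, 5, 4, 12, 3]
[i] adj suffixes → lcp
  [1] 20/7 → 1 ('a')
  [2] 7/13 → 2 ('ab')
  [3] 13/17 → 1 ('a')
  [4] 17/10 → 1 ('a')
  [5] 10/2 → 1 ('a')
  [6] 2/0 → 0 ('')
  [7] 0/8 → 1 ('b')
  [8] 8/14 → 1 ('b')
  [9] 14/1 → 0 ('')
  [10] 1/18 → 1 ('c')
  [11] 18/19 → 0 ('')
  [12] 19/6 → 2 ('da')
  [13] 6/9 → 2 ('da')
  [14] 9/11 → 1 ('d')
  [15] 11/15 → 0 ('')
  [16] 15/16 → 0 ('')
  [17] 16/5 → 1 ('f')
  [18] 5/4 → 1 ('f')
  [19] 4/12 → 0 ('')
  [20] 12/3 → 1 ('g')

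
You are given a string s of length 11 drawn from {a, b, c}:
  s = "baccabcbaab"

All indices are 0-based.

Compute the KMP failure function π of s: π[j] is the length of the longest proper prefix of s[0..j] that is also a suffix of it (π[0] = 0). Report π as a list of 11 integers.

π[0] = 0
j=1 s[j]='a': π[1]=0 (border '')
j=2 s[j]='c': π[2]=0 (border '')
j=3 s[j]='c': π[3]=0 (border '')
j=4 s[j]='a': π[4]=0 (border '')
j=5 s[j]='b': π[5]=1 (border 'b')
j=6 s[j]='c': k: 1→0; π[6]=0 (border '')
j=7 s[j]='b': π[7]=1 (border 'b')
j=8 s[j]='a': π[8]=2 (border 'ba')
j=9 s[j]='a': k: 2→0; π[9]=0 (border '')
j=10 s[j]='b': π[10]=1 (border 'b')

[0, 0, 0, 0, 0, 1, 0, 1, 2, 0, 1]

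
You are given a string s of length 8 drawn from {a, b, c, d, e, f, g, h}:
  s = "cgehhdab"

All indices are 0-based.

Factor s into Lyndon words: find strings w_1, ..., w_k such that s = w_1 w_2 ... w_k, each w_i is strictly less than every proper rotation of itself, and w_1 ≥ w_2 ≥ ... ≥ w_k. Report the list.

["cgehhd", "ab"]

emit factor 1: 'cgehhd' (i=0, period=6)
emit factor 2: 'ab' (i=6, period=2)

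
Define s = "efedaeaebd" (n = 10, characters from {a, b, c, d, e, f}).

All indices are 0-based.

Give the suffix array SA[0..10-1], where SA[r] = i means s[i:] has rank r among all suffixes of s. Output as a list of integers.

[4, 6, 8, 9, 3, 5, 7, 2, 0, 1]

sorted suffixes:
  #0 SA[0]=4  'aeaebd'
  #1 SA[1]=6  'aebd'
  #2 SA[2]=8  'bd'
  #3 SA[3]=9  'd'
  #4 SA[4]=3  'daeaebd'
  #5 SA[5]=5  'eaebd'
  #6 SA[6]=7  'ebd'
  #7 SA[7]=2  'edaeaebd'
  #8 SA[8]=0  'efedaeaebd'
  #9 SA[9]=1  'fedaeaebd'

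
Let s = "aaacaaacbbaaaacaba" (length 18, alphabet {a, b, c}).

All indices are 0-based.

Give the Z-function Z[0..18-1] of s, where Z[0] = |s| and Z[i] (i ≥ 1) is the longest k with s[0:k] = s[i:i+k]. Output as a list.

[18, 2, 1, 0, 4, 2, 1, 0, 0, 0, 3, 5, 2, 1, 0, 1, 0, 1]

Z[0]=18
i=1: i≥r, start 0; Z[1]=2 grow→box=[1,3)
i=2: min(r-i=1, Z[1]=2)=1; Z[2]=1
i=3: i≥r, start 0; Z[3]=0
i=4: i≥r, start 0; Z[4]=4 grow→box=[4,8)
i=5: min(r-i=3, Z[1]=2)=2; Z[5]=2
i=6: min(r-i=2, Z[2]=1)=1; Z[6]=1
i=7: min(r-i=1, Z[3]=0)=0; Z[7]=0
i=8: i≥r, start 0; Z[8]=0
i=9: i≥r, start 0; Z[9]=0
i=10: i≥r, start 0; Z[10]=3 grow→box=[10,13)
i=11: min(r-i=2, Z[1]=2)=2; Z[11]=5 grow→box=[11,16)
i=12: min(r-i=4, Z[1]=2)=2; Z[12]=2
i=13: min(r-i=3, Z[2]=1)=1; Z[13]=1
i=14: min(r-i=2, Z[3]=0)=0; Z[14]=0
i=15: min(r-i=1, Z[4]=4)=1; Z[15]=1
i=16: i≥r, start 0; Z[16]=0
i=17: i≥r, start 0; Z[17]=1 grow→box=[17,18)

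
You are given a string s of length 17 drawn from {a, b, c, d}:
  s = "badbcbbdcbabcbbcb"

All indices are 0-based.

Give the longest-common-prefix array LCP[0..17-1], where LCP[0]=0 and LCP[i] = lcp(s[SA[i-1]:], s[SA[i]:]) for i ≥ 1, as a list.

rank→(start, suffix):
  0 → (10, 'abcbbcb')
  1 → (1, 'adbcbbdcbabcbbcb')
  2 → (16, 'b')
  3 → (9, 'babcbbcb')
  4 → (0, 'badbcbbdcbabcbbcb')
  5 → (13, 'bbcb')
  6 → (5, 'bbdcbabcbbcb')
  7 → (14, 'bcb')
  8 → (11, 'bcbbcb')
  9 → (3, 'bcbbdcbabcbbcb')
  10 → (6, 'bdcbabcbbcb')
  11 → (15, 'cb')
  12 → (8, 'cbabcbbcb')
  13 → (12, 'cbbcb')
  14 → (4, 'cbbdcbabcbbcb')
  15 → (2, 'dbcbbdcbabcbbcb')
  16 → (7, 'dcbabcbbcb')

SA = [10, 1, 16, 9, 0, 13, 5, 14, 11, 3, 6, 15, 8, 12, 4, 2, 7]
i: (SA[i-1],SA[i]) lcp shared
  1: (10,1) 1 'a'
  2: (1,16) 0 ''
  3: (16,9) 1 'b'
  4: (9,0) 2 'ba'
  5: (0,13) 1 'b'
  6: (13,5) 2 'bb'
  7: (5,14) 1 'b'
  8: (14,11) 3 'bcb'
  9: (11,3) 4 'bcbb'
  10: (3,6) 1 'b'
  11: (6,15) 0 ''
  12: (15,8) 2 'cb'
  13: (8,12) 2 'cb'
  14: (12,4) 3 'cbb'
  15: (4,2) 0 ''
  16: (2,7) 1 'd'

[0, 1, 0, 1, 2, 1, 2, 1, 3, 4, 1, 0, 2, 2, 3, 0, 1]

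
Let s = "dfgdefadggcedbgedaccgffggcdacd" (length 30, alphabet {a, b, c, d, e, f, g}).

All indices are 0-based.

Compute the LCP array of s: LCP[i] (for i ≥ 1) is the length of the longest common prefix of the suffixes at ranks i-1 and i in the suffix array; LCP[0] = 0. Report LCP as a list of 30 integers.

rank | idx | suffix
   0 |  17 | accgffggcdacd
   1 |  27 | acd
   2 |   6 | adggcedbgedaccgffggcdacd
   3 |  13 | bgedaccgffggcdacd
   4 |  18 | ccgffggcdacd
   5 |  28 | cd
   6 |  25 | cdacd
   7 |  10 | cedbgedaccgffggcdacd
   8 |  19 | cgffggcdacd
   9 |  29 | d
  10 |  16 | daccgffggcdacd
  11 |  26 | dacd
  12 |  12 | dbgedaccgffggcdacd
  13 |   3 | defadggcedbgedaccgffggcdacd
  14 |   0 | dfgdefadggcedbgedaccgffggcdacd
  15 |   7 | dggcedbgedaccgffggcdacd
  16 |  15 | edaccgffggcdacd
  17 |  11 | edbgedaccgffggcdacd
  18 |   4 | efadggcedbgedaccgffggcdacd
  19 |   5 | fadggcedbgedaccgffggcdacd
  20 |  21 | ffggcdacd
  21 |   1 | fgdefadggcedbgedaccgffggcdacd
  22 |  22 | fggcdacd
  23 |  24 | gcdacd
  24 |   9 | gcedbgedaccgffggcdacd
  25 |   2 | gdefadggcedbgedaccgffggcdacd
  26 |  14 | gedaccgffggcdacd
  27 |  20 | gffggcdacd
  28 |  23 | ggcdacd
  29 |   8 | ggcedbgedaccgffggcdacd

SA = [17, 27, 6, 13, 18, 28, 25, 10, 19, 29, 16, 26, 12, 3, 0, 7, 15, 11, 4, 5, 21, 1, 22, 24, 9, 2, 14, 20, 23, 8]
rank  pair      lcp
   1  s[17:],s[27:]  2  'ac'
   2  s[27:],s[6:]  1  'a'
   3  s[6:],s[13:]  0  ''
   4  s[13:],s[18:]  0  ''
   5  s[18:],s[28:]  1  'c'
   6  s[28:],s[25:]  2  'cd'
   7  s[25:],s[10:]  1  'c'
   8  s[10:],s[19:]  1  'c'
   9  s[19:],s[29:]  0  ''
  10  s[29:],s[16:]  1  'd'
  11  s[16:],s[26:]  3  'dac'
  12  s[26:],s[12:]  1  'd'
  13  s[12:],s[3:]  1  'd'
  14  s[3:],s[0:]  1  'd'
  15  s[0:],s[7:]  1  'd'
  16  s[7:],s[15:]  0  ''
  17  s[15:],s[11:]  2  'ed'
  18  s[11:],s[4:]  1  'e'
  19  s[4:],s[5:]  0  ''
  20  s[5:],s[21:]  1  'f'
  21  s[21:],s[1:]  1  'f'
  22  s[1:],s[22:]  2  'fg'
  23  s[22:],s[24:]  0  ''
  24  s[24:],s[9:]  2  'gc'
  25  s[9:],s[2:]  1  'g'
  26  s[2:],s[14:]  1  'g'
  27  s[14:],s[20:]  1  'g'
  28  s[20:],s[23:]  1  'g'
  29  s[23:],s[8:]  3  'ggc'

[0, 2, 1, 0, 0, 1, 2, 1, 1, 0, 1, 3, 1, 1, 1, 1, 0, 2, 1, 0, 1, 1, 2, 0, 2, 1, 1, 1, 1, 3]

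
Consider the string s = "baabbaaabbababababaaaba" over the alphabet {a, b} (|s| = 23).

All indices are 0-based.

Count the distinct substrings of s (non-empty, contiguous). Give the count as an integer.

rank→(start, suffix):
  0 → (22, 'a')
  1 → (18, 'aaaba')
  2 → (5, 'aaabbababababaaaba')
  3 → (19, 'aaba')
  4 → (1, 'aabbaaabbababababaaaba')
  5 → (6, 'aabbababababaaaba')
  6 → (20, 'aba')
  7 → (16, 'abaaaba')
  8 → (14, 'ababaaaba')
  9 → (12, 'abababaaaba')
  10 → (10, 'ababababaaaba')
  11 → (2, 'abbaaabbababababaaaba')
  12 → (7, 'abbababababaaaba')
  13 → (21, 'ba')
  14 → (17, 'baaaba')
  15 → (4, 'baaabbababababaaaba')
  16 → (0, 'baabbaaabbababababaaaba')
  17 → (15, 'babaaaba')
  18 → (13, 'bababaaaba')
  19 → (11, 'babababaaaba')
  20 → (9, 'bababababaaaba')
  21 → (3, 'bbaaabbababababaaaba')
  22 → (8, 'bbababababaaaba')

SA = [22, 18, 5, 19, 1, 6, 20, 16, 14, 12, 10, 2, 7, 21, 17, 4, 0, 15, 13, 11, 9, 3, 8]
i: (SA[i-1],SA[i]) lcp shared
  1: (22,18) 1 'a'
  2: (18,5) 4 'aaab'
  3: (5,19) 2 'aa'
  4: (19,1) 3 'aab'
  5: (1,6) 5 'aabba'
  6: (6,20) 1 'a'
  7: (20,16) 3 'aba'
  8: (16,14) 3 'aba'
  9: (14,12) 5 'ababa'
  10: (12,10) 7 'abababa'
  11: (10,2) 2 'ab'
  12: (2,7) 4 'abba'
  13: (7,21) 0 ''
  14: (21,17) 2 'ba'
  15: (17,4) 5 'baaab'
  16: (4,0) 3 'baa'
  17: (0,15) 2 'ba'
  18: (15,13) 4 'baba'
  19: (13,11) 6 'bababa'
  20: (11,9) 8 'babababa'
  21: (9,3) 1 'b'
  22: (3,8) 3 'bba'

n(n+1)/2 = 23·24/2 = 276
Σ LCP = 0 + 1 + 4 + 2 + 3 + 5 + 1 + 3 + 3 + 5 + 7 + 2 + 4 + 0 + 2 + 5 + 3 + 2 + 4 + 6 + 8 + 1 + 3 = 74
distinct = 276 − 74 = 202

202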